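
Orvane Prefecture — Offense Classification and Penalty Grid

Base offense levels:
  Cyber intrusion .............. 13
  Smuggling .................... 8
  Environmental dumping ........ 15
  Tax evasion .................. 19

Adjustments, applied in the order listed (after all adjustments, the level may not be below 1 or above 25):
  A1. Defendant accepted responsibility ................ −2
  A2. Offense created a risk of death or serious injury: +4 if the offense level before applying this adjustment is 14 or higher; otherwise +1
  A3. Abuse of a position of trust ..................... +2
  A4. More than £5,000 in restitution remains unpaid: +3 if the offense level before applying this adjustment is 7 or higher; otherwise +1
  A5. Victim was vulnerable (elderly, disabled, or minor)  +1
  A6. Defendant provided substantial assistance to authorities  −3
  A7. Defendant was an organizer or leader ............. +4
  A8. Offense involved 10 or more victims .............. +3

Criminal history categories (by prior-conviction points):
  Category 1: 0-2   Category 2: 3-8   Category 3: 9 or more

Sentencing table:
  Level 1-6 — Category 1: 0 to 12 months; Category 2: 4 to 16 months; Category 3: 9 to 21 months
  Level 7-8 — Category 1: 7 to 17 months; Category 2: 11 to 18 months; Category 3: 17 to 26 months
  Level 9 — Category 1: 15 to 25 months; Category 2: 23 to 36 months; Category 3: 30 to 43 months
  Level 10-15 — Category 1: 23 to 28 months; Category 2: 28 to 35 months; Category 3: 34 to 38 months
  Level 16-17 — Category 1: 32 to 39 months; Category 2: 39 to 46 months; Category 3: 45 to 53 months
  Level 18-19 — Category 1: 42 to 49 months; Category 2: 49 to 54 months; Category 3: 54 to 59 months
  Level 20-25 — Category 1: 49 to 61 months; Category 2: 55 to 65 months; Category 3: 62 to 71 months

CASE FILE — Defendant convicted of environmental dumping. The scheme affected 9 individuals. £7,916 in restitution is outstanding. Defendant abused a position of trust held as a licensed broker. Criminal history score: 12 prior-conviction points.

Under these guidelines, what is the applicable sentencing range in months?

62-71 months

Base offense level for environmental dumping: 15.
A3 applies: 15 + 2 = 17.
A4 applies (level before this adjustment is 17 ≥ 7, so +3): 17 + 3 = 20.
A6 does not apply.
A8 does not apply.
Final offense level: 20.
Criminal history: 12 prior points → Category 3 (9+).
Level 20 falls in the 20-25 band.
Grid: Level 20-25 × Category 3 = 62-71 months.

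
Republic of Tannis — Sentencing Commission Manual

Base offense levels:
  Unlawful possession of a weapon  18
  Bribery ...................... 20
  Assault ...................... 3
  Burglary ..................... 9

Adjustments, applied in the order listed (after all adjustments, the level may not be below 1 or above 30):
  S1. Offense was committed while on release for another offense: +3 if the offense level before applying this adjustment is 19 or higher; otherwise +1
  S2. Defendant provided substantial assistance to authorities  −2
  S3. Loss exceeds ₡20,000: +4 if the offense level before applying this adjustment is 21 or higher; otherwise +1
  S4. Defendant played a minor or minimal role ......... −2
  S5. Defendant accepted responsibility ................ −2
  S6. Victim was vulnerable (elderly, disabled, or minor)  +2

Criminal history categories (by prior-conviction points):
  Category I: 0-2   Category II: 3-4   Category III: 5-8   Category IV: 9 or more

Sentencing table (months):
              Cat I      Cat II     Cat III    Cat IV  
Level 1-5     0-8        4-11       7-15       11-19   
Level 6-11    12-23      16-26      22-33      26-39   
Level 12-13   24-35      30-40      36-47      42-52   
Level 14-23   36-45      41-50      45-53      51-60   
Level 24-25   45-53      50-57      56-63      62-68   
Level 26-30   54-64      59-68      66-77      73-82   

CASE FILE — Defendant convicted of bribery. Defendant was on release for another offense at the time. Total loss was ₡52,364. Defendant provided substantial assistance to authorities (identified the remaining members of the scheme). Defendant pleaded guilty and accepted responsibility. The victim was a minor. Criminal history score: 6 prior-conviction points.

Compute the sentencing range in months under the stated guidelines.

Base offense level for bribery: 20.
S1 applies (level before this adjustment is 20 ≥ 19, so +3): 20 + 3 = 23.
S2 applies: 23 − 2 = 21.
S3 applies (level before this adjustment is 21 ≥ 21, so +4): 21 + 4 = 25.
S5 applies: 25 − 2 = 23.
S6 applies: 23 + 2 = 25.
Final offense level: 25.
Criminal history: 6 prior points → Category III (5-8).
Level 25 falls in the 24-25 band.
Grid: Level 24-25 × Category III = 56-63 months.

56-63 months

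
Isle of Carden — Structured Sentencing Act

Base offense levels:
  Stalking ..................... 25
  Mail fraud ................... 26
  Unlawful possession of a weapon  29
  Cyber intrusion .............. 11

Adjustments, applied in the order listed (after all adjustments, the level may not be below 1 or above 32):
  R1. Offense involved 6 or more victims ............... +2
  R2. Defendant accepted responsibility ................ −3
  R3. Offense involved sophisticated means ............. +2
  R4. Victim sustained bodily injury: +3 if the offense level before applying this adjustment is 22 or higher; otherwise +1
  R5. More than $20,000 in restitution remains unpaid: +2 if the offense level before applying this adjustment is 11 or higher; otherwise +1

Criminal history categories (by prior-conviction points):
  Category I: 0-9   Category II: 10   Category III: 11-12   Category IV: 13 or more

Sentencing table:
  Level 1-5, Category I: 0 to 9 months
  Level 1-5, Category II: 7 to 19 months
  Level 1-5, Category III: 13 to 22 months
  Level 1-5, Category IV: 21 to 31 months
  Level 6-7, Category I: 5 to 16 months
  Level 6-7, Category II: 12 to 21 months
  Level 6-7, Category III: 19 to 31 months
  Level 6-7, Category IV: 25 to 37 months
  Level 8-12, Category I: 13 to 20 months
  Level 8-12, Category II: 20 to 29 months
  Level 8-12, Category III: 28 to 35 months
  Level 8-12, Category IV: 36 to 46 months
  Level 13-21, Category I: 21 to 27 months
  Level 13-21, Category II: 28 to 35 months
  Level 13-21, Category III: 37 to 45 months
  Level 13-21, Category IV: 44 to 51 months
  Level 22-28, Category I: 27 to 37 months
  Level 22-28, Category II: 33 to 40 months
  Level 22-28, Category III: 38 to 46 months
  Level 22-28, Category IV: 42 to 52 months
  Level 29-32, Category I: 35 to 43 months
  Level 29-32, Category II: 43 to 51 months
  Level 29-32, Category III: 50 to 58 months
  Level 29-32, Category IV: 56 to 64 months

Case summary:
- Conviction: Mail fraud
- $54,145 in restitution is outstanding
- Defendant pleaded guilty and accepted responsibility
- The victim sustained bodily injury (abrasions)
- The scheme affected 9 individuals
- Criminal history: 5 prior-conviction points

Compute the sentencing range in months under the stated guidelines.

35-43 months

Base offense level for mail fraud: 26.
R1 applies: 26 + 2 = 28.
R2 applies: 28 − 3 = 25.
R4 applies (level before this adjustment is 25 ≥ 22, so +3): 25 + 3 = 28.
R5 applies (level before this adjustment is 28 ≥ 11, so +2): 28 + 2 = 30.
Final offense level: 30.
Criminal history: 5 prior points → Category I (0-9).
Level 30 falls in the 29-32 band.
Grid: Level 29-32 × Category I = 35-43 months.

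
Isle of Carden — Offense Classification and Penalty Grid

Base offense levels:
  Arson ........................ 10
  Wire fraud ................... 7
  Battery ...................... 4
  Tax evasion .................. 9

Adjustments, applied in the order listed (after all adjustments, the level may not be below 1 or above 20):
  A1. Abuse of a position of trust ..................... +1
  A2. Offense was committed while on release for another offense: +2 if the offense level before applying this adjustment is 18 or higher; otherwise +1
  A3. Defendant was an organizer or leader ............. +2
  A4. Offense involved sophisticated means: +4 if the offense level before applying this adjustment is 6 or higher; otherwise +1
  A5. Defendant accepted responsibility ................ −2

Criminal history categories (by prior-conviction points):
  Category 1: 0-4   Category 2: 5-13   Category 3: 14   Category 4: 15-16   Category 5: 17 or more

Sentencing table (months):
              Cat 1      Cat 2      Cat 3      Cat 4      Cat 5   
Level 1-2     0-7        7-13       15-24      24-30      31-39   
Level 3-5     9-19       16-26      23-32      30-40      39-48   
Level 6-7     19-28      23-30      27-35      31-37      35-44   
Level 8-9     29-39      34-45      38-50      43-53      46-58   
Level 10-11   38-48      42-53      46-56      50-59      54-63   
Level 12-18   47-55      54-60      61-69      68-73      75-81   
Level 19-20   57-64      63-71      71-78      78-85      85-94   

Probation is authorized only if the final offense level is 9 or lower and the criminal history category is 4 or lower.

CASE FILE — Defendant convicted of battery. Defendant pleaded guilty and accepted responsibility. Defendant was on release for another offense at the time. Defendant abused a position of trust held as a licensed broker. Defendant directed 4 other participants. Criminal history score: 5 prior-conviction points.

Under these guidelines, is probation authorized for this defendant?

Base offense level for battery: 4.
A1 applies: 4 + 1 = 5.
A2 applies (level before this adjustment is 5 < 18, so +1): 5 + 1 = 6.
A3 applies: 6 + 2 = 8.
A5 applies: 8 − 2 = 6.
Final offense level: 6.
Criminal history: 5 prior points → Category 2 (5-13).
Level 6 falls in the 6-7 band.
Grid: Level 6-7 × Category 2 = 23-30 months.
Probation check: level 6 ≤ 9 and category 2 ≤ 4 → eligible.

Yes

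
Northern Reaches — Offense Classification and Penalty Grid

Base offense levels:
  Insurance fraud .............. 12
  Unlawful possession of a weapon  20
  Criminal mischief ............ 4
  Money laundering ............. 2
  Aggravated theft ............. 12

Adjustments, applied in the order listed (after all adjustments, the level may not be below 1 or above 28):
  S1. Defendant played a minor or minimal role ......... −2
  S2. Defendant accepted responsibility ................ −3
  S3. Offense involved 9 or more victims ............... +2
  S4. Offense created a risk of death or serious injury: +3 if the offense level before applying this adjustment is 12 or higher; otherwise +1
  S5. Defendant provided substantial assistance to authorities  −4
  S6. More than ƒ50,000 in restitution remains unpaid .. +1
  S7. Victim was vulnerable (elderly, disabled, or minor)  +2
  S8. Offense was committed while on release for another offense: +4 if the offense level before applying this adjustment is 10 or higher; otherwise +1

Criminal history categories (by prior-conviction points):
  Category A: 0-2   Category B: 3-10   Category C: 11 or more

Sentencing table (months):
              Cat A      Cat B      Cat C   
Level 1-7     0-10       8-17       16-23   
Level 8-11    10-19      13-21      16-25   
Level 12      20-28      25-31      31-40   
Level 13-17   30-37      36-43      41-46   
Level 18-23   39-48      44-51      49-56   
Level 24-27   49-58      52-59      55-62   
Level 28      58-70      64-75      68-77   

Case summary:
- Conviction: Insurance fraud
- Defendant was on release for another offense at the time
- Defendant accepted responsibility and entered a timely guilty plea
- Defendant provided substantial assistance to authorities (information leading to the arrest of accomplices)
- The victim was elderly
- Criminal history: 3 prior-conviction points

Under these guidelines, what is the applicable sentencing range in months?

Base offense level for insurance fraud: 12.
S2 applies: 12 − 3 = 9.
S5 applies: 9 − 4 = 5.
S7 applies: 5 + 2 = 7.
S8 applies (level before this adjustment is 7 < 10, so +1): 7 + 1 = 8.
Final offense level: 8.
Criminal history: 3 prior points → Category B (3-10).
Level 8 falls in the 8-11 band.
Grid: Level 8-11 × Category B = 13-21 months.

13-21 months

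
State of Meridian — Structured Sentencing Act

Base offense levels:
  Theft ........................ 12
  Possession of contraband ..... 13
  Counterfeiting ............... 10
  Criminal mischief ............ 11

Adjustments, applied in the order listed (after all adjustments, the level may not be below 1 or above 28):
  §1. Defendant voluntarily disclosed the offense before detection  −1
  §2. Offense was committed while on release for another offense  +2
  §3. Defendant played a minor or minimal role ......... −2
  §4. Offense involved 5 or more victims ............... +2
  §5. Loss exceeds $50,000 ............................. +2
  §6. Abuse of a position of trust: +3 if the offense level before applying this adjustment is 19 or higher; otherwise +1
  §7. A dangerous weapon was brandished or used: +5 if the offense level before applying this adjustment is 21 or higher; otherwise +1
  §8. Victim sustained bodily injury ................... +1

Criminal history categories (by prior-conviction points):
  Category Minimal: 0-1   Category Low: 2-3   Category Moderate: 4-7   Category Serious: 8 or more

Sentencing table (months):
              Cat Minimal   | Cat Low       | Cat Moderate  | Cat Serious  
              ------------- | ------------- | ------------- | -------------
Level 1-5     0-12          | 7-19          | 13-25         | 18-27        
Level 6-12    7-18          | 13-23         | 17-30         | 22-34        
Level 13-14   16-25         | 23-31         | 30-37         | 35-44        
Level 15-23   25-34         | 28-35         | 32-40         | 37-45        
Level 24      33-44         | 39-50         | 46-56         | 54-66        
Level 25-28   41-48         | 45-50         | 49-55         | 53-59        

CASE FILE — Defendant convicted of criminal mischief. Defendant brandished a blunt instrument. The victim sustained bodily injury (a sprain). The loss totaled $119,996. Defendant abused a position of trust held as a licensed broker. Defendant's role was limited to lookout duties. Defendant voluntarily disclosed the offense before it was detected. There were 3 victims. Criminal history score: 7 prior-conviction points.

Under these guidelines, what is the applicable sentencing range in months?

Base offense level for criminal mischief: 11.
§1 applies: 11 − 1 = 10.
§2 does not apply.
§3 applies: 10 − 2 = 8.
§5 applies: 8 + 2 = 10.
§6 applies (level before this adjustment is 10 < 19, so +1): 10 + 1 = 11.
§7 applies (level before this adjustment is 11 < 21, so +1): 11 + 1 = 12.
§8 applies: 12 + 1 = 13.
Final offense level: 13.
Criminal history: 7 prior points → Category Moderate (4-7).
Level 13 falls in the 13-14 band.
Grid: Level 13-14 × Category Moderate = 30-37 months.

30-37 months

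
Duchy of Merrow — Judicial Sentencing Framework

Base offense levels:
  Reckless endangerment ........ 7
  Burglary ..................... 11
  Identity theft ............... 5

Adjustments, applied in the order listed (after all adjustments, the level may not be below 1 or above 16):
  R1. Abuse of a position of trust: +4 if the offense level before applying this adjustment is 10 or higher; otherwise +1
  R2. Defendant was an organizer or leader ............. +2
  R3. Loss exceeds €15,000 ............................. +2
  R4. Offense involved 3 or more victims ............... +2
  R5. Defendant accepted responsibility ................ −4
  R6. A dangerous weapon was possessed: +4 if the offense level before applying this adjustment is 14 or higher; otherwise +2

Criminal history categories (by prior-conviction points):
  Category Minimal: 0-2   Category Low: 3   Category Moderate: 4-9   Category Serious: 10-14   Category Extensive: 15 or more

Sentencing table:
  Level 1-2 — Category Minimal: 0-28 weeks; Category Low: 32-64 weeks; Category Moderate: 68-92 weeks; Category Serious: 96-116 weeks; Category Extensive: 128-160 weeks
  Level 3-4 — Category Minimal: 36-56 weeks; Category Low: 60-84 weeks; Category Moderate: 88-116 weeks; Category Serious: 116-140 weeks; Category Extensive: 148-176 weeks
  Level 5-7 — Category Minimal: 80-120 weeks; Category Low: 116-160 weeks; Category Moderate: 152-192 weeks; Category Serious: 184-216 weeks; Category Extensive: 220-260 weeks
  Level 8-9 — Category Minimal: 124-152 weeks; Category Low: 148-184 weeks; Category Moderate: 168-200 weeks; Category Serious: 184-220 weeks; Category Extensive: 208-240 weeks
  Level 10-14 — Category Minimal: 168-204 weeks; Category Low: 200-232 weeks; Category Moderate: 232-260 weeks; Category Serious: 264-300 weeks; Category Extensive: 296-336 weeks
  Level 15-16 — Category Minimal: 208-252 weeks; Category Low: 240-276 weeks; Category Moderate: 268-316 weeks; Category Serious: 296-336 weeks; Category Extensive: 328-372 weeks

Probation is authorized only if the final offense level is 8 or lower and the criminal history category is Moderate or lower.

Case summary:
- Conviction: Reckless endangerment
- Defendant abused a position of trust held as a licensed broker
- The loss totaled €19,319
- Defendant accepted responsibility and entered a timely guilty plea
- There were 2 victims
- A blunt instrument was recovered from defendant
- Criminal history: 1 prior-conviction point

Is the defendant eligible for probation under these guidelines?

Yes

Base offense level for reckless endangerment: 7.
R1 applies (level before this adjustment is 7 < 10, so +1): 7 + 1 = 8.
R2 does not apply.
R3 applies: 8 + 2 = 10.
R4 does not apply.
R5 applies: 10 − 4 = 6.
R6 applies (level before this adjustment is 6 < 14, so +2): 6 + 2 = 8.
Final offense level: 8.
Criminal history: 1 prior point → Category Minimal (0-2).
Level 8 falls in the 8-9 band.
Grid: Level 8-9 × Category Minimal = 124-152 weeks.
Probation check: level 8 ≤ 8 and category Minimal ≤ Moderate → eligible.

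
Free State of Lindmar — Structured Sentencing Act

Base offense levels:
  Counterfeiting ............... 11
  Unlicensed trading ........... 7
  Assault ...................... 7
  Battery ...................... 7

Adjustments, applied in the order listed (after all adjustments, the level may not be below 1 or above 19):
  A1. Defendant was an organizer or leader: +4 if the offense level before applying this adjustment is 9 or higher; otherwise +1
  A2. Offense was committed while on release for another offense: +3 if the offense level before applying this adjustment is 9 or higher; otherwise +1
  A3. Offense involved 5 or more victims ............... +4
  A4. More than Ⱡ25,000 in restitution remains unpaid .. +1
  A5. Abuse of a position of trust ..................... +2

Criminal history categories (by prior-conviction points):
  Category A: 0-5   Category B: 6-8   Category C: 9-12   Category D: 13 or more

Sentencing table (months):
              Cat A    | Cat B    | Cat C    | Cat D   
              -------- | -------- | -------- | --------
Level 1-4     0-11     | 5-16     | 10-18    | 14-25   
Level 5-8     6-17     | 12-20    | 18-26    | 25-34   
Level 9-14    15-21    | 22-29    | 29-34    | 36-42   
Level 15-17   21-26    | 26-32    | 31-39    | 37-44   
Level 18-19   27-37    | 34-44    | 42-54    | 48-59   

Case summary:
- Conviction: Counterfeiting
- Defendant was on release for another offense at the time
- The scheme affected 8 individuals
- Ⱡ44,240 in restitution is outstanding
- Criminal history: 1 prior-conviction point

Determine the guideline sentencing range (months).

Base offense level for counterfeiting: 11.
A2 applies (level before this adjustment is 11 ≥ 9, so +3): 11 + 3 = 14.
A3 applies: 14 + 4 = 18.
A4 applies: 18 + 1 = 19.
A5 does not apply.
Final offense level: 19.
Criminal history: 1 prior point → Category A (0-5).
Level 19 falls in the 18-19 band.
Grid: Level 18-19 × Category A = 27-37 months.

27-37 months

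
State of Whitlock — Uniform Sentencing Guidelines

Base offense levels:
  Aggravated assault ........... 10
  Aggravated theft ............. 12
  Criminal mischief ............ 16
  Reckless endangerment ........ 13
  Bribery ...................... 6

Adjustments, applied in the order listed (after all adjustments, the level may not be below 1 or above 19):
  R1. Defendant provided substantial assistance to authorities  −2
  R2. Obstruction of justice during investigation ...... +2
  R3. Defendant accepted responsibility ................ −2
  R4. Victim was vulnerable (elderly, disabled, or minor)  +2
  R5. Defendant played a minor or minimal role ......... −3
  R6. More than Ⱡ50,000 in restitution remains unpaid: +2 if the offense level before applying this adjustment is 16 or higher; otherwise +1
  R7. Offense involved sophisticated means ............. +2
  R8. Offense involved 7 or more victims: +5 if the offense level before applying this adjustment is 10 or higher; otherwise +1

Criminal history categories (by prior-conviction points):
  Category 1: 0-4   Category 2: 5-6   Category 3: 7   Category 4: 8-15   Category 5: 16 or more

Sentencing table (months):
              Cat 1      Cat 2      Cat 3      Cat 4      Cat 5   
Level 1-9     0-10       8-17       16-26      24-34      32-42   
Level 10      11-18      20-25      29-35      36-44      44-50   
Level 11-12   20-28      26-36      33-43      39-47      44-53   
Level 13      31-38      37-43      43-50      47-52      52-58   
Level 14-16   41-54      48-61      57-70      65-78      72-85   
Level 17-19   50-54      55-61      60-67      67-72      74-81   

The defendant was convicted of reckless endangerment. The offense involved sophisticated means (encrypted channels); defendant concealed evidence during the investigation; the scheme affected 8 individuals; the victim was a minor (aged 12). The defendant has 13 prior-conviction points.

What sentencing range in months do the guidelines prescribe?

Base offense level for reckless endangerment: 13.
R2 applies: 13 + 2 = 15.
R4 applies: 15 + 2 = 17.
R6 does not apply.
R7 applies: 17 + 2 = 19.
R8 applies (level before this adjustment is 19 ≥ 10, so +5): 19 + 5 = 24.
Level 24 exceeds the maximum of 19; capped at 19.
Final offense level: 19.
Criminal history: 13 prior points → Category 4 (8-15).
Level 19 falls in the 17-19 band.
Grid: Level 17-19 × Category 4 = 67-72 months.

67-72 months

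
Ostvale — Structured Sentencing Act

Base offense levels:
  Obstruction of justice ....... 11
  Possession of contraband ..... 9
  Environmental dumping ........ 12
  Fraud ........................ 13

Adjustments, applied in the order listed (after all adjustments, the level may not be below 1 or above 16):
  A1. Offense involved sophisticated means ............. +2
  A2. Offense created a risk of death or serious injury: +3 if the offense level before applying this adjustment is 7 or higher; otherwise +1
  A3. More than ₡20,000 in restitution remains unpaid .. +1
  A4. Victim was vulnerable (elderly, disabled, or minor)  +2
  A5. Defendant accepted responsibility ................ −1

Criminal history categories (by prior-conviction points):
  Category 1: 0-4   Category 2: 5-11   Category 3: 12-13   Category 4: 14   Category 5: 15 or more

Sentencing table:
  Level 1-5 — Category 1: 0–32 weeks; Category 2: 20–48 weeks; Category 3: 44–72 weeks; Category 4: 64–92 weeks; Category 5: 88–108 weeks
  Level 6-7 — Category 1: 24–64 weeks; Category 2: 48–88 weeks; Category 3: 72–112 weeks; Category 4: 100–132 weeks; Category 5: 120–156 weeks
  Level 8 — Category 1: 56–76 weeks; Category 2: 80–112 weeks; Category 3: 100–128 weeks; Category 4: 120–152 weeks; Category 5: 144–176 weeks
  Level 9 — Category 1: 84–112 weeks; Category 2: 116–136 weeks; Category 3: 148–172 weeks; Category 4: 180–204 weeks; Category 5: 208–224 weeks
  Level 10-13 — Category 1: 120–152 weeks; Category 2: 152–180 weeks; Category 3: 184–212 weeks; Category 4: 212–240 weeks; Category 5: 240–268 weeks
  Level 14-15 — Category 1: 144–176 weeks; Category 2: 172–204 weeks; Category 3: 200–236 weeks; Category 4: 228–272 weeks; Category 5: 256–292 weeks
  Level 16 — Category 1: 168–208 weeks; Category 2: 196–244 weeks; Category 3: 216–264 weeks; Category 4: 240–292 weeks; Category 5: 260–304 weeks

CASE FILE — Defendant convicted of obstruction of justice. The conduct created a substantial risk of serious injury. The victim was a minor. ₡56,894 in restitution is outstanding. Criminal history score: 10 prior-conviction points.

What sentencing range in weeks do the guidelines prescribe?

Base offense level for obstruction of justice: 11.
A2 applies (level before this adjustment is 11 ≥ 7, so +3): 11 + 3 = 14.
A3 applies: 14 + 1 = 15.
A4 applies: 15 + 2 = 17.
Level 17 exceeds the maximum of 16; capped at 16.
Final offense level: 16.
Criminal history: 10 prior points → Category 2 (5-11).
Level 16 falls in the 16 band.
Grid: Level 16 × Category 2 = 196-244 weeks.

196-244 weeks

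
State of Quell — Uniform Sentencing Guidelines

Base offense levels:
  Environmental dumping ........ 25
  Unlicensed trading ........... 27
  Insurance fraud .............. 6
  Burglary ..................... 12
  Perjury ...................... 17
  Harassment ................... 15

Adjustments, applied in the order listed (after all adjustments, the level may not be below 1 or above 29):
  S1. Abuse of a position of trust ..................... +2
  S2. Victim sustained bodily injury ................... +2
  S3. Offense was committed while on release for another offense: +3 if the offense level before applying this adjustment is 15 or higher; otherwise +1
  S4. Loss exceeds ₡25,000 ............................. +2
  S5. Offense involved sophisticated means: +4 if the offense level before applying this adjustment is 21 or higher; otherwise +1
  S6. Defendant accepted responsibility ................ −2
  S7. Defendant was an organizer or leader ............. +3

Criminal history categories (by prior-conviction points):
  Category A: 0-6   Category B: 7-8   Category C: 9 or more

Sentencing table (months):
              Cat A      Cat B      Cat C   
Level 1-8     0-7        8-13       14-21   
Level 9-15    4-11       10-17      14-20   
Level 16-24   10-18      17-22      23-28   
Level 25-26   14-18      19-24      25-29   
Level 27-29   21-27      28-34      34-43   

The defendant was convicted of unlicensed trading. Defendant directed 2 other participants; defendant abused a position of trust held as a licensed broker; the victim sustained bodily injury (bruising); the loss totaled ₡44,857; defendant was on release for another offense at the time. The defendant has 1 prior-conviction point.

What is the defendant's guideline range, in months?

21-27 months

Base offense level for unlicensed trading: 27.
S1 applies: 27 + 2 = 29.
S2 applies: 29 + 2 = 31.
S3 applies (level before this adjustment is 31 ≥ 15, so +3): 31 + 3 = 34.
S4 applies: 34 + 2 = 36.
S5 does not apply.
S6 does not apply.
S7 applies: 36 + 3 = 39.
Level 39 exceeds the maximum of 29; capped at 29.
Final offense level: 29.
Criminal history: 1 prior point → Category A (0-6).
Level 29 falls in the 27-29 band.
Grid: Level 27-29 × Category A = 21-27 months.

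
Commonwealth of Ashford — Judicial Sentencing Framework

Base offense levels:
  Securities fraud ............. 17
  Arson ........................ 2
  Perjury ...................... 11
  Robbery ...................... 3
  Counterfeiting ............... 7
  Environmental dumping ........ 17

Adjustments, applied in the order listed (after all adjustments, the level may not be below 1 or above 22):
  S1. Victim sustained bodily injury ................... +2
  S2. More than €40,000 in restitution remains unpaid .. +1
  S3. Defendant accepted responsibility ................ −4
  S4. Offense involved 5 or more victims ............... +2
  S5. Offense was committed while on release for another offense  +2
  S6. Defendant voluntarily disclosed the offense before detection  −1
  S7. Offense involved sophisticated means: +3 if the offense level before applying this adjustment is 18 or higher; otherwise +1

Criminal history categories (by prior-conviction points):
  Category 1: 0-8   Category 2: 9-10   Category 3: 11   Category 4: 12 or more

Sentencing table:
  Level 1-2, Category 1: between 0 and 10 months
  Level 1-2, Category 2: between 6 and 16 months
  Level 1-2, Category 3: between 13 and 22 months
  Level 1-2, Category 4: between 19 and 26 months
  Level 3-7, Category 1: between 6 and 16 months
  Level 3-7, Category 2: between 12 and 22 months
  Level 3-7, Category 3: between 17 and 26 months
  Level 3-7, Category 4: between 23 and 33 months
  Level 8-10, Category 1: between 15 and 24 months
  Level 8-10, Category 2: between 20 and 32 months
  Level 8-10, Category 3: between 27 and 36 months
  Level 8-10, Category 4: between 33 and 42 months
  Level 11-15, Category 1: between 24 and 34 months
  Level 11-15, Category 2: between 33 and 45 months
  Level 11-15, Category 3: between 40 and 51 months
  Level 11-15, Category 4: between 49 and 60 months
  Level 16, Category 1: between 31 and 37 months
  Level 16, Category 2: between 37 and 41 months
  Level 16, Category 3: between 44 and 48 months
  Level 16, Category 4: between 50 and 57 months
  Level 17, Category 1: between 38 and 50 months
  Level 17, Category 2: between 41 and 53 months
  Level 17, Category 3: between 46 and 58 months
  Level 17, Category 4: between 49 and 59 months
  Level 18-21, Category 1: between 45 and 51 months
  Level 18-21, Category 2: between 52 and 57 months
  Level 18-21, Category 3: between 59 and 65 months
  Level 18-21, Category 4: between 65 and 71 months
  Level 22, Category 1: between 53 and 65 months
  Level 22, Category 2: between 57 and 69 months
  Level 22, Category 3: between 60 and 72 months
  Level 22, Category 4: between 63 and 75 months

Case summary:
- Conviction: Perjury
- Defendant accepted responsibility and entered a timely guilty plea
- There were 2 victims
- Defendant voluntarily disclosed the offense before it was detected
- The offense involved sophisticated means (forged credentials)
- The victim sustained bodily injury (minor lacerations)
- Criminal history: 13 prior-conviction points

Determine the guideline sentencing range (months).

33-42 months

Base offense level for perjury: 11.
S1 applies: 11 + 2 = 13.
S2 does not apply.
S3 applies: 13 − 4 = 9.
S6 applies: 9 − 1 = 8.
S7 applies (level before this adjustment is 8 < 18, so +1): 8 + 1 = 9.
Final offense level: 9.
Criminal history: 13 prior points → Category 4 (12+).
Level 9 falls in the 8-10 band.
Grid: Level 8-10 × Category 4 = 33-42 months.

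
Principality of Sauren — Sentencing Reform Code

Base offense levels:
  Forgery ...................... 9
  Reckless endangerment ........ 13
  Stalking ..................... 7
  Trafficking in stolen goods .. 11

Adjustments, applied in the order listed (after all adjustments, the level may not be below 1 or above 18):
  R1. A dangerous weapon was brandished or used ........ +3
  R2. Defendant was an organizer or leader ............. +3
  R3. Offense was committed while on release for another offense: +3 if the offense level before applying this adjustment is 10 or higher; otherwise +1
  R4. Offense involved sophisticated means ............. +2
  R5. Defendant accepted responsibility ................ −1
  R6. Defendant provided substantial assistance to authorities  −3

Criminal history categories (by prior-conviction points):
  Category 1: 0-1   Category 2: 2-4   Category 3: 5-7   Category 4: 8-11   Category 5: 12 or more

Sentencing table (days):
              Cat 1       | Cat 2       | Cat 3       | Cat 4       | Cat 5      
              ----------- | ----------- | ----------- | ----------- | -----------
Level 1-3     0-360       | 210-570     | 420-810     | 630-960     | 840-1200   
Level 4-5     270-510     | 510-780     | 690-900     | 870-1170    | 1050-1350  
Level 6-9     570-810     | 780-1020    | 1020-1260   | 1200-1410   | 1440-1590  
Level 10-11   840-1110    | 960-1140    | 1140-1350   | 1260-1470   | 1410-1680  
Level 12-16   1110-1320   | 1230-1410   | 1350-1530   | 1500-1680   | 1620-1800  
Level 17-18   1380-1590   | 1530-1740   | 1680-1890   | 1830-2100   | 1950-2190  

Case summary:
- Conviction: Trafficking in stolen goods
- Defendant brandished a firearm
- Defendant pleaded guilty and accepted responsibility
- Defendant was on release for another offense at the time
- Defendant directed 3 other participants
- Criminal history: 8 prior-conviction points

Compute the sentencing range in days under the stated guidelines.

1830-2100 days

Base offense level for trafficking in stolen goods: 11.
R1 applies: 11 + 3 = 14.
R2 applies: 14 + 3 = 17.
R3 applies (level before this adjustment is 17 ≥ 10, so +3): 17 + 3 = 20.
R4 does not apply.
R5 applies: 20 − 1 = 19.
Level 19 exceeds the maximum of 18; capped at 18.
Final offense level: 18.
Criminal history: 8 prior points → Category 4 (8-11).
Level 18 falls in the 17-18 band.
Grid: Level 17-18 × Category 4 = 1830-2100 days.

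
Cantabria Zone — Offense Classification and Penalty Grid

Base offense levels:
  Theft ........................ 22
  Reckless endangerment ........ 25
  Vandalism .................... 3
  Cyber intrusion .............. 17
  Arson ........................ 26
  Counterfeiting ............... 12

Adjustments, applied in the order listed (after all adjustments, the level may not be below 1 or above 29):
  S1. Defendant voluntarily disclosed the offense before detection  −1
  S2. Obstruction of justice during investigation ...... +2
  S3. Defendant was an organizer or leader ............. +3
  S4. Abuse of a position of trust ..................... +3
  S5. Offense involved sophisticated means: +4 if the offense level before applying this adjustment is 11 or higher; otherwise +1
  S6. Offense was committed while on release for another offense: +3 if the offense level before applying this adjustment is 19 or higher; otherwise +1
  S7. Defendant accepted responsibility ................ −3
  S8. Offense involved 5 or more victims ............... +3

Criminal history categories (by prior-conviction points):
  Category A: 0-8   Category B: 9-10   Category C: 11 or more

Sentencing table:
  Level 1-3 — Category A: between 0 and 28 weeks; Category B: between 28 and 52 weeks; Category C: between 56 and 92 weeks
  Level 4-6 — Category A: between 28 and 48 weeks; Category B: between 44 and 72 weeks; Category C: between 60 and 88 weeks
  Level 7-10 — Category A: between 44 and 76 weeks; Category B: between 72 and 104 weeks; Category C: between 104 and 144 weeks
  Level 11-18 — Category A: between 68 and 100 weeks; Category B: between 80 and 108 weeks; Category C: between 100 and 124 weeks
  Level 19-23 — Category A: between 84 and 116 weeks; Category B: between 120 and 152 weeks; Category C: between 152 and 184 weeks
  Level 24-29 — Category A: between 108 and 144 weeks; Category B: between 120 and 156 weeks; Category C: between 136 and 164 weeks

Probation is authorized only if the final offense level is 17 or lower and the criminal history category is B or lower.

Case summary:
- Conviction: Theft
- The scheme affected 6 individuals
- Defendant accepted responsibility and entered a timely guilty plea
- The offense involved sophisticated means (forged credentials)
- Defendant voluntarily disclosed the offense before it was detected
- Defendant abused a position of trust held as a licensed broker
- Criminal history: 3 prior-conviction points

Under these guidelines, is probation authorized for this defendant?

Base offense level for theft: 22.
S1 applies: 22 − 1 = 21.
S4 applies: 21 + 3 = 24.
S5 applies (level before this adjustment is 24 ≥ 11, so +4): 24 + 4 = 28.
S7 applies: 28 − 3 = 25.
S8 applies: 25 + 3 = 28.
Final offense level: 28.
Criminal history: 3 prior points → Category A (0-8).
Level 28 falls in the 24-29 band.
Grid: Level 24-29 × Category A = 108-144 weeks.
Probation check: level 28 > 17 and category A ≤ B → not eligible.

No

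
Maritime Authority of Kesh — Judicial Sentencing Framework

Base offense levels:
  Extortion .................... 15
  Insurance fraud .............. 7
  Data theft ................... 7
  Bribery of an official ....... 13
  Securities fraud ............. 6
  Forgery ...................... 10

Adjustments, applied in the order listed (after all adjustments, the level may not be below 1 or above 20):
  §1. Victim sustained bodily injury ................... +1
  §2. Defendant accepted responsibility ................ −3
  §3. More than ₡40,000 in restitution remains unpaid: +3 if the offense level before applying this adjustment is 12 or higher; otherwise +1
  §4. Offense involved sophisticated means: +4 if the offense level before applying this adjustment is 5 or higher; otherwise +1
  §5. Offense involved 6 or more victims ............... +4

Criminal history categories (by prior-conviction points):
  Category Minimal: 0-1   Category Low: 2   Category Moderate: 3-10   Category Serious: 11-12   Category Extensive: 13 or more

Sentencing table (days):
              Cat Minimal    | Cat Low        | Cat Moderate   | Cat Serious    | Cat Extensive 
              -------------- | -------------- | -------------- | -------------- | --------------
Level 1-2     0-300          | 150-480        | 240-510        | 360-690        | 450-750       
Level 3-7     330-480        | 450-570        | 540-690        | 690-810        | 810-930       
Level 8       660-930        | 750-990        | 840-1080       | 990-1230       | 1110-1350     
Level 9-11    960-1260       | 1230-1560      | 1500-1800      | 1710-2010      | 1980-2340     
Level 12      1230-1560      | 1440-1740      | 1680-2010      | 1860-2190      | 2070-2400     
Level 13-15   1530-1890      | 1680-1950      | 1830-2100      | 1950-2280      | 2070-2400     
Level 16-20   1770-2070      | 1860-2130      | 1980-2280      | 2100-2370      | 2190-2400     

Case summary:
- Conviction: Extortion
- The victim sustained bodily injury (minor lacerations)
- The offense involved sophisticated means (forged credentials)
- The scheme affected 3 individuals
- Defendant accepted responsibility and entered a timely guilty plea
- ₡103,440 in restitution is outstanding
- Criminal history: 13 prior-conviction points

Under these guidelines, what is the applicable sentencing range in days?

2190-2400 days

Base offense level for extortion: 15.
§1 applies: 15 + 1 = 16.
§2 applies: 16 − 3 = 13.
§3 applies (level before this adjustment is 13 ≥ 12, so +3): 13 + 3 = 16.
§4 applies (level before this adjustment is 16 ≥ 5, so +4): 16 + 4 = 20.
§5 does not apply.
Final offense level: 20.
Criminal history: 13 prior points → Category Extensive (13+).
Level 20 falls in the 16-20 band.
Grid: Level 16-20 × Category Extensive = 2190-2400 days.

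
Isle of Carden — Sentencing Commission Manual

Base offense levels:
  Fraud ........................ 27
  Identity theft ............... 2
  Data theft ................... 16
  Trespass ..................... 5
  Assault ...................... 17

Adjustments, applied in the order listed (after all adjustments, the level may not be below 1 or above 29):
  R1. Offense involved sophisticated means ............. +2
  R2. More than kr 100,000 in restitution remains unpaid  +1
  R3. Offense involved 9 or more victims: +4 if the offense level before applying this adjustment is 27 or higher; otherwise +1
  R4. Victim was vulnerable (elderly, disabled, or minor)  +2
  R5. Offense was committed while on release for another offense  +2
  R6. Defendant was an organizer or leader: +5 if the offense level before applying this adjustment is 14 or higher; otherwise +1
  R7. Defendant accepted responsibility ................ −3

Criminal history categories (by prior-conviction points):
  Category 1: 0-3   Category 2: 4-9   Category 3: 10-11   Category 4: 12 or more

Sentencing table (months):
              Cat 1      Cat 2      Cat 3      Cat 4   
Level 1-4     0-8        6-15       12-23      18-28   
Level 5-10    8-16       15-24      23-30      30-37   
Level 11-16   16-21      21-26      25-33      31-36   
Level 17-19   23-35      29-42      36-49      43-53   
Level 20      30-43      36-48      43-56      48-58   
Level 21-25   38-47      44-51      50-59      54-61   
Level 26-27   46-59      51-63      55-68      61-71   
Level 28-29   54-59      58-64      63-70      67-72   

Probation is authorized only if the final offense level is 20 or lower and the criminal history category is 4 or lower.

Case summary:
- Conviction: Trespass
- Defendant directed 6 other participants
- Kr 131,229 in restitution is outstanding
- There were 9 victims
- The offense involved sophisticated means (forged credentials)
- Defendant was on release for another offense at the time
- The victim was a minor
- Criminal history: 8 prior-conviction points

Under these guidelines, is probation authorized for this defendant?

Yes

Base offense level for trespass: 5.
R1 applies: 5 + 2 = 7.
R2 applies: 7 + 1 = 8.
R3 applies (level before this adjustment is 8 < 27, so +1): 8 + 1 = 9.
R4 applies: 9 + 2 = 11.
R5 applies: 11 + 2 = 13.
R6 applies (level before this adjustment is 13 < 14, so +1): 13 + 1 = 14.
Final offense level: 14.
Criminal history: 8 prior points → Category 2 (4-9).
Level 14 falls in the 11-16 band.
Grid: Level 11-16 × Category 2 = 21-26 months.
Probation check: level 14 ≤ 20 and category 2 ≤ 4 → eligible.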